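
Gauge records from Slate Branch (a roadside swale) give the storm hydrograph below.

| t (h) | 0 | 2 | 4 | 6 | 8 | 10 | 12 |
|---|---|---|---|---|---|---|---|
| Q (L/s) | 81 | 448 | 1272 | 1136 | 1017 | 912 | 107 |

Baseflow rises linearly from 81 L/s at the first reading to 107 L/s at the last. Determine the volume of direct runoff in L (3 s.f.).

V ≈ 3.11 × 10^7 L

Direct-runoff ordinates (Q − Q_b): 0.00, 362.67, 1182.33, 1042.00, 918.67, 809.33, 0.00 L/s.
ΣQ_DR = 4315 L/s.
With Δt = 2 h = 7200 s, V = ΣQ_DR · Δt = 4315 × 7200 = 3.11 × 10^7 L.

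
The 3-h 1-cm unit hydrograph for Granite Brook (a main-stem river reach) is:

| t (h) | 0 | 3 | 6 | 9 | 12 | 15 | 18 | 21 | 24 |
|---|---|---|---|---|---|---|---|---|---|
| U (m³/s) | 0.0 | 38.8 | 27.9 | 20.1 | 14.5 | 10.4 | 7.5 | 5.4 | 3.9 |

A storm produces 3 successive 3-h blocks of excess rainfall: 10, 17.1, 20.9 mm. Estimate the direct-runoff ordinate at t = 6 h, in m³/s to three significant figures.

Q ≈ 94.2 m³/s

By discrete convolution, Q_j = Σ (P_i / 10 mm) · U_{j−i}.
At t = 6 h (j=2): Q = (10/10)·27.9 + (17.1/10)·38.8 + (20.9/10)·0.0 = 94.2 m³/s.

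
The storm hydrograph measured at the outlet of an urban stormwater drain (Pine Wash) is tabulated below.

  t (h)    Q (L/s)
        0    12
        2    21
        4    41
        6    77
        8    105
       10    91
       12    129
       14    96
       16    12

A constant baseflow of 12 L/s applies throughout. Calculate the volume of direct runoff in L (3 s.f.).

Direct-runoff ordinates (Q − Q_b): 0.0, 9.0, 29.0, 65.0, 93.0, 79.0, 117.0, 84.0, 0.0 L/s.
ΣQ_DR = 476.0 L/s.
With Δt = 2 h = 7200 s, V = ΣQ_DR · Δt = 476.0 × 7200 = 3.43 × 10^6 L.

V ≈ 3.43 × 10^6 L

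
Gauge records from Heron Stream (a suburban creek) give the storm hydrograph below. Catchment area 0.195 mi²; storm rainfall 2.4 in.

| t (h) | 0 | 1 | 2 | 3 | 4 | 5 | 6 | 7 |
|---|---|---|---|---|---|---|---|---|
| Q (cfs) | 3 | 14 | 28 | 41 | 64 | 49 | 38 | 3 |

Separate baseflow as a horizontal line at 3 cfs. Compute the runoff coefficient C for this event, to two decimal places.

ΣQ_DR = 216.0 cfs; V = ΣQ_DR·Δt = 7.776 × 10^5 ft³.
Runoff depth d = V / A = 1.716 in.
C = d / P = 1.716 / 2.4 = 0.72.

C ≈ 0.72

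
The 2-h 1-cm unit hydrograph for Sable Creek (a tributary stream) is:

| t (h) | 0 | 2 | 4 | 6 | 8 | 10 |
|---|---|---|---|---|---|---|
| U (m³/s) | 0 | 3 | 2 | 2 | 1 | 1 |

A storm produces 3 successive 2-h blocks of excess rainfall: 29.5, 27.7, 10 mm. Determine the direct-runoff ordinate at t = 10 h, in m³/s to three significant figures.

By discrete convolution, Q_j = Σ (P_i / 10 mm) · U_{j−i}.
At t = 10 h (j=5): Q = (29.5/10)·1 + (27.7/10)·1 + (10/10)·2 = 7.72 m³/s.

Q ≈ 7.72 m³/s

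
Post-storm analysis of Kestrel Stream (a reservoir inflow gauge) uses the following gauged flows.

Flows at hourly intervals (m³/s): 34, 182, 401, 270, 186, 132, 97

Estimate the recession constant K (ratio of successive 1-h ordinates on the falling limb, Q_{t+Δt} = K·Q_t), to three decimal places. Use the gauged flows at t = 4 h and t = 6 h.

Using the recession-limb readings at t = 4 h and t = 6 h: Q falls from 186 to 97 m³/s over 2 intervals.
K = (Q₂/Q₁)^(1/2) = (97/186)^(1/2) = 0.722.

K ≈ 0.722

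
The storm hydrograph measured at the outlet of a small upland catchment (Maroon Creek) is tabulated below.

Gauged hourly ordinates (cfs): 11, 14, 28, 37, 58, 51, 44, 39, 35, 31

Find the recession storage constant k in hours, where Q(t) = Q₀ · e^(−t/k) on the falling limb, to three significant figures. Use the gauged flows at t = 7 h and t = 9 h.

k ≈ 8.71 h

On the falling limb, Q drops from 39 to 31 cfs between t = 7 h and t = 9 h (Δt = 2 h).
k = −Δt / ln(Q₂/Q₁) = −2 / ln(31/39) = 8.71 h.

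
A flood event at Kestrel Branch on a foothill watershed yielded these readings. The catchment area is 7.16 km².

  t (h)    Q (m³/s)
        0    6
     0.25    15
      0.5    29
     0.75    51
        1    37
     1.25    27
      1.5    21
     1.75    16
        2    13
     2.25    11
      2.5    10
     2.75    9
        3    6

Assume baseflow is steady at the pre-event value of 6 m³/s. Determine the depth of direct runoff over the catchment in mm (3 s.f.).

d ≈ 21.7 mm

Direct runoff: 0.0, 9.0, 23.0, 45.0, 31.0, 21.0, 15.0, 10.0, 7.0, 5.0, 4.0, 3.0, 0.0 m³/s; ΣQ_DR = 173.0 m³/s.
V = ΣQ_DR · Δt = 173.0 × 900 s = 1.557 × 10^5 m³.
Over A = 7.16 km², depth = V / A = 21.7 mm.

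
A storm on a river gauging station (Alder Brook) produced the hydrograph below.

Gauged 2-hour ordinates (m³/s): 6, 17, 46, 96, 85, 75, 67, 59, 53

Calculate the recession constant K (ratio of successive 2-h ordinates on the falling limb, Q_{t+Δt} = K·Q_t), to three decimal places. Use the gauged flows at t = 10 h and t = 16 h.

K ≈ 0.891

Using the recession-limb readings at t = 10 h and t = 16 h: Q falls from 75 to 53 m³/s over 3 intervals.
K = (Q₂/Q₁)^(1/3) = (53/75)^(1/3) = 0.891.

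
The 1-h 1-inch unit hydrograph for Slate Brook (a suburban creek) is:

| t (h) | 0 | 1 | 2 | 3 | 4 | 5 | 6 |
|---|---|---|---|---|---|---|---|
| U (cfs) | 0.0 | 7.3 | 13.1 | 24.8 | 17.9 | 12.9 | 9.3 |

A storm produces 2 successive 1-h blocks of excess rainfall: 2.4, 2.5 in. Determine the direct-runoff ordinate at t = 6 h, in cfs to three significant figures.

Q ≈ 54.6 cfs

By discrete convolution, Q_j = Σ (P_i / 1 in) · U_{j−i}.
At t = 6 h (j=6): Q = (2.4/1)·9.3 + (2.5/1)·12.9 = 54.6 cfs.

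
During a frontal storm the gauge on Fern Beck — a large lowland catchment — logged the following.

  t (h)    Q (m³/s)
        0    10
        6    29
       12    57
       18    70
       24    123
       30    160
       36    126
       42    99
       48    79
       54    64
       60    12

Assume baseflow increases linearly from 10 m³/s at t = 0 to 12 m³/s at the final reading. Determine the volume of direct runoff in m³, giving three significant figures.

V ≈ 1.53 × 10^7 m³

Direct-runoff ordinates (Q − Q_b): 0.00, 18.80, 46.60, 59.40, 112.20, 149.00, 114.80, 87.60, 67.40, 52.20, 0.00 m³/s.
ΣQ_DR = 708.0 m³/s.
With Δt = 6 h = 21600 s, V = ΣQ_DR · Δt = 708.0 × 21600 = 1.53 × 10^7 m³.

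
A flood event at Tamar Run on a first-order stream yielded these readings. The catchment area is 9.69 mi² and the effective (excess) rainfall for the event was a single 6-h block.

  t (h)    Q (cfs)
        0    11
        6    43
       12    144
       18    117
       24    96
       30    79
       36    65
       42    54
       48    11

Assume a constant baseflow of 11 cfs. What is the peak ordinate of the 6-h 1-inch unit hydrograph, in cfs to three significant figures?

Direct runoff: 0.0, 32.0, 133.0, 106.0, 85.0, 68.0, 54.0, 43.0, 0.0 cfs; ΣQ_DR = 521.0 cfs, peak = 133.0 cfs.
Runoff depth d = ΣQ_DR·Δt / A = 521.0 × 21600 / (9.69 mi²) = 0.4999 in.
The 1-inch UH is the DRH scaled by (1 in)/d, so U_p = 133.0 × 1/0.4999 = 266 cfs.

U_p ≈ 266 cfs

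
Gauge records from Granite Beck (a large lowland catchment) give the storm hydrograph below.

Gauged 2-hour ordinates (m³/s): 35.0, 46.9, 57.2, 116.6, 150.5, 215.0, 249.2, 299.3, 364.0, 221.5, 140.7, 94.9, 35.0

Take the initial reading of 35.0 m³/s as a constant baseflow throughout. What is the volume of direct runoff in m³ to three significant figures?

V ≈ 1.13 × 10^7 m³

Direct-runoff ordinates (Q − Q_b): 0.0, 11.9, 22.2, 81.6, 115.5, 180.0, 214.2, 264.3, 329.0, 186.5, 105.7, 59.9, 0.0 m³/s.
ΣQ_DR = 1571 m³/s.
With Δt = 2 h = 7200 s, V = ΣQ_DR · Δt = 1571 × 7200 = 1.13 × 10^7 m³.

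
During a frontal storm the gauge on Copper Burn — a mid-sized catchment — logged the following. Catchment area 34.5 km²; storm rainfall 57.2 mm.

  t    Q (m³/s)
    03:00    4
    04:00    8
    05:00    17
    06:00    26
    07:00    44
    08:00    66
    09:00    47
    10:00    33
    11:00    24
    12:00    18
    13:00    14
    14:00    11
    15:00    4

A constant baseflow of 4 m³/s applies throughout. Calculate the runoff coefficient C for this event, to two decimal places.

ΣQ_DR = 264.0 m³/s; V = ΣQ_DR·Δt = 9.504 × 10^5 m³.
Runoff depth d = V / A = 27.55 mm.
C = d / P = 27.55 / 57.2 = 0.48.

C ≈ 0.48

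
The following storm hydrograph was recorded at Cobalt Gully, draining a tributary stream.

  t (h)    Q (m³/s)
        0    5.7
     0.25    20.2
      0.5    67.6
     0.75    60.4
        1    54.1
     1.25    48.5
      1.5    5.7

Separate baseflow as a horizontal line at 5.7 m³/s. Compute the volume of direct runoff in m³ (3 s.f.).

Direct-runoff ordinates (Q − Q_b): 0.0, 14.5, 61.9, 54.7, 48.4, 42.8, 0.0 m³/s.
ΣQ_DR = 222.3 m³/s.
With Δt = 0.25 h = 900 s, V = ΣQ_DR · Δt = 222.3 × 900 = 2.00 × 10^5 m³.

V ≈ 2.00 × 10^5 m³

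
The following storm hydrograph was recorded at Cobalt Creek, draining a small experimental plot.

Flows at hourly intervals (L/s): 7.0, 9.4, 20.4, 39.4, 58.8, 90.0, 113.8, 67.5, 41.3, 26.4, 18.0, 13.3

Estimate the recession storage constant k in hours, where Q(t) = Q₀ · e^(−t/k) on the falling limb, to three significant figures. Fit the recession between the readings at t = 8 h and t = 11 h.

On the falling limb, Q drops from 41.3 to 13.3 L/s between t = 8 h and t = 11 h (Δt = 3 h).
k = −Δt / ln(Q₂/Q₁) = −3 / ln(13.3/41.3) = 2.65 h.

k ≈ 2.65 h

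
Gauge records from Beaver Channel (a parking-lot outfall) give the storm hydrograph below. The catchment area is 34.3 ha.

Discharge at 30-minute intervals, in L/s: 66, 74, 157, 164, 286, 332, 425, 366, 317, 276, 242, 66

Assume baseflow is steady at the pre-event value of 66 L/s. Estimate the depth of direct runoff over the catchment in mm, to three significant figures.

Direct runoff: 0.0, 8.0, 91.0, 98.0, 220.0, 266.0, 359.0, 300.0, 251.0, 210.0, 176.0, 0.0 L/s; ΣQ_DR = 1979 L/s.
V = ΣQ_DR · Δt = 1979 × 1800 s = 3.562 × 10^6 L.
Over A = 34.3 ha, depth = V / A = 10.4 mm.

d ≈ 10.4 mm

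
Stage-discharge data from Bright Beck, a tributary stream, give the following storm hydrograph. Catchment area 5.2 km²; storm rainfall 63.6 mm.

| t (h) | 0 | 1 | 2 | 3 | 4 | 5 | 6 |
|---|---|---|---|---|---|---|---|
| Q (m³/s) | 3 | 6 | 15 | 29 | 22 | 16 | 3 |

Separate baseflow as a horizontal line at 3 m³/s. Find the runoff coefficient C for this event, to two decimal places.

C ≈ 0.79

ΣQ_DR = 73.00 m³/s; V = ΣQ_DR·Δt = 2.628 × 10^5 m³.
Runoff depth d = V / A = 50.54 mm.
C = d / P = 50.54 / 63.6 = 0.79.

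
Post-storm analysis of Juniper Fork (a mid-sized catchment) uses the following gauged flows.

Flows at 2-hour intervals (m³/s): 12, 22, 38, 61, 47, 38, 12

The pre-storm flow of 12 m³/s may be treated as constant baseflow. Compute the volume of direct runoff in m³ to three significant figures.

Direct-runoff ordinates (Q − Q_b): 0.0, 10.0, 26.0, 49.0, 35.0, 26.0, 0.0 m³/s.
ΣQ_DR = 146.0 m³/s.
With Δt = 2 h = 7200 s, V = ΣQ_DR · Δt = 146.0 × 7200 = 1.05 × 10^6 m³.

V ≈ 1.05 × 10^6 m³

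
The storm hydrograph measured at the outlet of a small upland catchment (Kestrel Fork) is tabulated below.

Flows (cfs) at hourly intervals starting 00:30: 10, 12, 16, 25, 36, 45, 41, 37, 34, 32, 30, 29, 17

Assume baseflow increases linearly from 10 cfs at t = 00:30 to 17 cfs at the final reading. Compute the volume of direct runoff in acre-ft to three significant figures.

V ≈ 15.6 acre-ft

Direct-runoff ordinates (Q − Q_b): 0.00, 1.42, 4.83, 13.25, 23.67, 32.08, 27.50, 22.92, 19.33, 16.75, 14.17, 12.58, 0.00 cfs.
ΣQ_DR = 188.5 cfs.
With Δt = 1 h = 3600 s, V = ΣQ_DR · Δt = 188.5 × 3600 = 6.79 × 10^5 ft³ = 15.6 acre-ft.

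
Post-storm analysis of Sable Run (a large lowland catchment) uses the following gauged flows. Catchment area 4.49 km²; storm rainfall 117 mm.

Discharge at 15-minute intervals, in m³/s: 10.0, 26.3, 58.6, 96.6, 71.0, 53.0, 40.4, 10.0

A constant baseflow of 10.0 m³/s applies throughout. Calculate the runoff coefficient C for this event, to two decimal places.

ΣQ_DR = 285.9 m³/s; V = ΣQ_DR·Δt = 2.573 × 10^5 m³.
Runoff depth d = V / A = 57.31 mm.
C = d / P = 57.31 / 117 = 0.49.

C ≈ 0.49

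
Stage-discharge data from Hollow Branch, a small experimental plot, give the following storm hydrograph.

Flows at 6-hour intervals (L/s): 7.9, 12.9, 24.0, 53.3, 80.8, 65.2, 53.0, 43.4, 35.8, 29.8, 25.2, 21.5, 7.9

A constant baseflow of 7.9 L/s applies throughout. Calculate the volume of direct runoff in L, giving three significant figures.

V ≈ 7.73 × 10^6 L

Direct-runoff ordinates (Q − Q_b): 0.0, 5.0, 16.1, 45.4, 72.9, 57.3, 45.1, 35.5, 27.9, 21.9, 17.3, 13.6, 0.0 L/s.
ΣQ_DR = 358.0 L/s.
With Δt = 6 h = 21600 s, V = ΣQ_DR · Δt = 358.0 × 21600 = 7.73 × 10^6 L.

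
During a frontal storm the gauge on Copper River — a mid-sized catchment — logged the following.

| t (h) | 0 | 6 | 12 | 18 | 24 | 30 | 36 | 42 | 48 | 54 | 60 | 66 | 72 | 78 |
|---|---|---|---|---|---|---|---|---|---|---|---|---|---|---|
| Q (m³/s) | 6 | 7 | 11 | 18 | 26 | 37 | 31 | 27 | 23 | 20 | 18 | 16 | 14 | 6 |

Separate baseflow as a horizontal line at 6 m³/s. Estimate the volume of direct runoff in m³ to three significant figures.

V ≈ 3.80 × 10^6 m³

Direct-runoff ordinates (Q − Q_b): 0.0, 1.0, 5.0, 12.0, 20.0, 31.0, 25.0, 21.0, 17.0, 14.0, 12.0, 10.0, 8.0, 0.0 m³/s.
ΣQ_DR = 176.0 m³/s.
With Δt = 6 h = 21600 s, V = ΣQ_DR · Δt = 176.0 × 21600 = 3.80 × 10^6 m³.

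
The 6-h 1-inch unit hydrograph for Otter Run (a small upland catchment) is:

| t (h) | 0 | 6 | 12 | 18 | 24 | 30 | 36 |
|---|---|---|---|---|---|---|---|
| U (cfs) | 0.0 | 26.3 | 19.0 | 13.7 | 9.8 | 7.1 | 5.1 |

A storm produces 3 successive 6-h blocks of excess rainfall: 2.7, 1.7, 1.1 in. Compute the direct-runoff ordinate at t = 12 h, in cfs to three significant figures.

Q ≈ 96.0 cfs

By discrete convolution, Q_j = Σ (P_i / 1 in) · U_{j−i}.
At t = 12 h (j=2): Q = (2.7/1)·19.0 + (1.7/1)·26.3 + (1.1/1)·0.0 = 96.0 cfs.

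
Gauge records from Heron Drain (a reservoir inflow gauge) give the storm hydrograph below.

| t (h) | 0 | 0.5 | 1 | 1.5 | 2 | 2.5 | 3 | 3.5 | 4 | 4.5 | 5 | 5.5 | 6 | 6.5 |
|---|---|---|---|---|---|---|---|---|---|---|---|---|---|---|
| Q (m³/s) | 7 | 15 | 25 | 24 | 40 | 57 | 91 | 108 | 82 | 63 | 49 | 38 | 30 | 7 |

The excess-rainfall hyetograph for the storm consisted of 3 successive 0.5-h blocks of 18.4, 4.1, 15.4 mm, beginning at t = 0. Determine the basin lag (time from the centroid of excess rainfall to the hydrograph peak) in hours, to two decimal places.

Centroid of excess rainfall: t_c = Σ P_i·t̄_i / ΣP_i = 0.7104 h (block centres at 0.25, 0.75, 1.25 h).
Hydrograph peak occurs at t = 3.5 h, so basin lag t_L = 3.5 − 0.7104 = 2.79 h.

t_L ≈ 2.79 h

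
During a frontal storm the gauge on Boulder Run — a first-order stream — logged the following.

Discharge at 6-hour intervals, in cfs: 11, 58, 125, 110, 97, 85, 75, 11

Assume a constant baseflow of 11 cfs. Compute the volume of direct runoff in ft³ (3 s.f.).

Direct-runoff ordinates (Q − Q_b): 0.0, 47.0, 114.0, 99.0, 86.0, 74.0, 64.0, 0.0 cfs.
ΣQ_DR = 484.0 cfs.
With Δt = 6 h = 21600 s, V = ΣQ_DR · Δt = 484.0 × 21600 = 1.05 × 10^7 ft³.

V ≈ 1.05 × 10^7 ft³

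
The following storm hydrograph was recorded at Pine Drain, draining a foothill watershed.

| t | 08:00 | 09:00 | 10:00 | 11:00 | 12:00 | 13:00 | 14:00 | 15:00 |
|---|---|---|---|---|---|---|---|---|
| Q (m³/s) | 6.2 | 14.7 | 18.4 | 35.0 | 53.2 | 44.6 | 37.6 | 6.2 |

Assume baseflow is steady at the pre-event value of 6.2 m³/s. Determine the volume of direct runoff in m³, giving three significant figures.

Direct-runoff ordinates (Q − Q_b): 0.0, 8.5, 12.2, 28.8, 47.0, 38.4, 31.4, 0.0 m³/s.
ΣQ_DR = 166.3 m³/s.
With Δt = 1 h = 3600 s, V = ΣQ_DR · Δt = 166.3 × 3600 = 5.99 × 10^5 m³.

V ≈ 5.99 × 10^5 m³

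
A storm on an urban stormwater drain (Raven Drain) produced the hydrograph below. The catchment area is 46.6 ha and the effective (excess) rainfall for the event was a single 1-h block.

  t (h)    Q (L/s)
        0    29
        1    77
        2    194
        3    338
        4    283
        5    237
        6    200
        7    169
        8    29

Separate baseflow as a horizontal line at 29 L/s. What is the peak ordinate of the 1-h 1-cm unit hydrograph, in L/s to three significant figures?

Direct runoff: 0.0, 48.0, 165.0, 309.0, 254.0, 208.0, 171.0, 140.0, 0.0 L/s; ΣQ_DR = 1295 L/s, peak = 309.0 L/s.
Runoff depth d = ΣQ_DR·Δt / A = 1295 × 3600 / (46.6 ha) = 10.00 mm.
The 1-cm UH is the DRH scaled by (10 mm)/d, so U_p = 309.0 × 10/10.00 = 309 L/s.

U_p ≈ 309 L/s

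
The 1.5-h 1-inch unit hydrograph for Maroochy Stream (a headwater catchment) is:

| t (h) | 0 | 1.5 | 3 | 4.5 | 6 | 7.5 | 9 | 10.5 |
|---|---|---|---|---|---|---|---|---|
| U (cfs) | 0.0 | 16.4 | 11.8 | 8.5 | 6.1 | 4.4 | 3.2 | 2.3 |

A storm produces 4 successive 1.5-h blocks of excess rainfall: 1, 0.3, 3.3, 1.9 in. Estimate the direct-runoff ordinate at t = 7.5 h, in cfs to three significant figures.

Q ≈ 56.7 cfs

By discrete convolution, Q_j = Σ (P_i / 1 in) · U_{j−i}.
At t = 7.5 h (j=5): Q = (1/1)·4.4 + (0.3/1)·6.1 + (3.3/1)·8.5 + (1.9/1)·11.8 = 56.7 cfs.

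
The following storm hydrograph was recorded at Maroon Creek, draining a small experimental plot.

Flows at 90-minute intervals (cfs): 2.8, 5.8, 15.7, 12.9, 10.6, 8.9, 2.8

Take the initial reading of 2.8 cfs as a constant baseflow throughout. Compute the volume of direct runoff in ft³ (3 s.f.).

Direct-runoff ordinates (Q − Q_b): 0.0, 3.0, 12.9, 10.1, 7.8, 6.1, 0.0 cfs.
ΣQ_DR = 39.90 cfs.
With Δt = 1.5 h = 5400 s, V = ΣQ_DR · Δt = 39.90 × 5400 = 2.15 × 10^5 ft³.

V ≈ 2.15 × 10^5 ft³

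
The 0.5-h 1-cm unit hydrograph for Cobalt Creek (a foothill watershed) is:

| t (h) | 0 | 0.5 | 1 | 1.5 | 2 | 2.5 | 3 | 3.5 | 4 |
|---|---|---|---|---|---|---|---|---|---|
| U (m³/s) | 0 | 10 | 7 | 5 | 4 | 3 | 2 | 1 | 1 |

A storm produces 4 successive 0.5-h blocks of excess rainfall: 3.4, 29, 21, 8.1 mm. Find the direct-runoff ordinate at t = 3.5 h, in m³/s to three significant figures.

Q ≈ 15.7 m³/s

By discrete convolution, Q_j = Σ (P_i / 10 mm) · U_{j−i}.
At t = 3.5 h (j=7): Q = (3.4/10)·1 + (29/10)·2 + (21/10)·3 + (8.1/10)·4 = 15.7 m³/s.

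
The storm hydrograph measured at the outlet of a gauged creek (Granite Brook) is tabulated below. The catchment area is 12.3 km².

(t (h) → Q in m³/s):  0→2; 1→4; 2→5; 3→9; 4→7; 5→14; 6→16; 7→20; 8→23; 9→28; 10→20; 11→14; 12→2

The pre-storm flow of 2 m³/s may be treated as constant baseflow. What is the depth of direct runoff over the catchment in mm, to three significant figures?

d ≈ 40.4 mm

Direct runoff: 0.0, 2.0, 3.0, 7.0, 5.0, 12.0, 14.0, 18.0, 21.0, 26.0, 18.0, 12.0, 0.0 m³/s; ΣQ_DR = 138.0 m³/s.
V = ΣQ_DR · Δt = 138.0 × 3600 s = 4.968 × 10^5 m³.
Over A = 12.3 km², depth = V / A = 40.4 mm.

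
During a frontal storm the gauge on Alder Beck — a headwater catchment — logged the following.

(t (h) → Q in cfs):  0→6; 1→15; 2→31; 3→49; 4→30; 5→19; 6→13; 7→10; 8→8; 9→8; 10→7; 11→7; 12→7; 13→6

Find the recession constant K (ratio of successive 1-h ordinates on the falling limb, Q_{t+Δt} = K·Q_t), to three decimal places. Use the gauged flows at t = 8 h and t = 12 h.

Using the recession-limb readings at t = 8 h and t = 12 h: Q falls from 8 to 7 cfs over 4 intervals.
K = (Q₂/Q₁)^(1/4) = (7/8)^(1/4) = 0.967.

K ≈ 0.967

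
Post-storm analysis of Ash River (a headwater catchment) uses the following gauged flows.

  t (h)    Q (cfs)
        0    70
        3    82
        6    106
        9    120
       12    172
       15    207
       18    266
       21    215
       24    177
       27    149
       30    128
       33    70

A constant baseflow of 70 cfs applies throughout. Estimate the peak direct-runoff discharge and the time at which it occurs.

Subtracting baseflow gives direct-runoff ordinates: 0.0, 12.0, 36.0, 50.0, 102.0, 137.0, 196.0, 145.0, 107.0, 79.0, 58.0, 0.0 cfs.
The maximum is 196.0 cfs, occurring at the reading for t = 18 h.

Q_p = 196.0 cfs at t = 18 h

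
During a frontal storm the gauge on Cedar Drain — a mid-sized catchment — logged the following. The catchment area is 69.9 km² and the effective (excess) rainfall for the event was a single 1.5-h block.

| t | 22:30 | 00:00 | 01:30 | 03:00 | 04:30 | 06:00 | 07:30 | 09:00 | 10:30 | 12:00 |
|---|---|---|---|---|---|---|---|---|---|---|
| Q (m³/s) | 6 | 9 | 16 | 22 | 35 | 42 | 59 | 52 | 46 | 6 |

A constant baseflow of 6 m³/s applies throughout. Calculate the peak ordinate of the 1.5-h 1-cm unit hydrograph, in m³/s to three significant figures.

Direct runoff: 0.0, 3.0, 10.0, 16.0, 29.0, 36.0, 53.0, 46.0, 40.0, 0.0 m³/s; ΣQ_DR = 233.0 m³/s, peak = 53.0 m³/s.
Runoff depth d = ΣQ_DR·Δt / A = 233.0 × 5400 / (69.9 km²) = 18.00 mm.
The 1-cm UH is the DRH scaled by (10 mm)/d, so U_p = 53.0 × 10/18.00 = 29.4 m³/s.

U_p ≈ 29.4 m³/s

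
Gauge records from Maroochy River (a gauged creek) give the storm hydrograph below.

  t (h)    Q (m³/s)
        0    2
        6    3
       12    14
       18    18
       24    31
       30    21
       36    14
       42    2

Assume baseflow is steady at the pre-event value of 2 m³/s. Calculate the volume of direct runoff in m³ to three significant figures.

Direct-runoff ordinates (Q − Q_b): 0.0, 1.0, 12.0, 16.0, 29.0, 19.0, 12.0, 0.0 m³/s.
ΣQ_DR = 89.00 m³/s.
With Δt = 6 h = 21600 s, V = ΣQ_DR · Δt = 89.00 × 21600 = 1.92 × 10^6 m³.

V ≈ 1.92 × 10^6 m³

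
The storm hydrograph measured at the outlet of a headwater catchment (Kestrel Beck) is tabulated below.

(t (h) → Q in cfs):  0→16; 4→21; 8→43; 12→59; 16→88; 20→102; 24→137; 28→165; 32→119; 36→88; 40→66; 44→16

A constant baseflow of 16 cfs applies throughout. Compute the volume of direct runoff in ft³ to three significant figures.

V ≈ 1.05 × 10^7 ft³

Direct-runoff ordinates (Q − Q_b): 0.0, 5.0, 27.0, 43.0, 72.0, 86.0, 121.0, 149.0, 103.0, 72.0, 50.0, 0.0 cfs.
ΣQ_DR = 728.0 cfs.
With Δt = 4 h = 14400 s, V = ΣQ_DR · Δt = 728.0 × 14400 = 1.05 × 10^7 ft³.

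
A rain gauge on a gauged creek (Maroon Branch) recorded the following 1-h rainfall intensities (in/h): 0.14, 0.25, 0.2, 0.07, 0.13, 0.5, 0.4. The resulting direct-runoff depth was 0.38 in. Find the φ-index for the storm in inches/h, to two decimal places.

Only the 2 blocks with intensity above φ contribute runoff: 0.5, 0.4 in/h.
Σ(I−φ)·Δt = d  ⇒  (0.5+0.4 − 2φ)·1 = 0.38
φ = (0.9000 − 0.38/1) / 2 = 0.26 in/h.

φ ≈ 0.26 in/h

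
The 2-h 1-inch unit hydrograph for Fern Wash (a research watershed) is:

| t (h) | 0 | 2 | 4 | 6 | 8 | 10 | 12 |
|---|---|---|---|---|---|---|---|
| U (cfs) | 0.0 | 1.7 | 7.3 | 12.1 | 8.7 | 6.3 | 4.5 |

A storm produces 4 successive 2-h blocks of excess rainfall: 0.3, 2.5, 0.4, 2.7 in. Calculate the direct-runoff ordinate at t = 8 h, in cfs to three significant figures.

Q ≈ 40.4 cfs

By discrete convolution, Q_j = Σ (P_i / 1 in) · U_{j−i}.
At t = 8 h (j=4): Q = (0.3/1)·8.7 + (2.5/1)·12.1 + (0.4/1)·7.3 + (2.7/1)·1.7 = 40.4 cfs.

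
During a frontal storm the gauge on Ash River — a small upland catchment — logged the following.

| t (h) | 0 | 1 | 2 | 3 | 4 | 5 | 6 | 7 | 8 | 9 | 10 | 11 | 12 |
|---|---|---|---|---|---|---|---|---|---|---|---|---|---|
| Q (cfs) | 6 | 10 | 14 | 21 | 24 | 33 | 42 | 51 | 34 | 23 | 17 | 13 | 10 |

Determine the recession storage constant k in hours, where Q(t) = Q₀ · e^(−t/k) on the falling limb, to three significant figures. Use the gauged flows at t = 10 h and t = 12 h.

On the falling limb, Q drops from 17 to 10 cfs between t = 10 h and t = 12 h (Δt = 2 h).
k = −Δt / ln(Q₂/Q₁) = −2 / ln(10/17) = 3.77 h.

k ≈ 3.77 h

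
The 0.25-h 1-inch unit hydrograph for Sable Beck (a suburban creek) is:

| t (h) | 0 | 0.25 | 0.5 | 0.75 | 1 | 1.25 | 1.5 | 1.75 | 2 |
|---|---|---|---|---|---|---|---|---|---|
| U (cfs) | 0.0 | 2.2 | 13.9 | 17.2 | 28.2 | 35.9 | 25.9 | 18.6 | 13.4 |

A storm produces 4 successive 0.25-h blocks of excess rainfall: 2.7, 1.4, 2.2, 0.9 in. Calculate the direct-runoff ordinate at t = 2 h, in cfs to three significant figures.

By discrete convolution, Q_j = Σ (P_i / 1 in) · U_{j−i}.
At t = 2 h (j=8): Q = (2.7/1)·13.4 + (1.4/1)·18.6 + (2.2/1)·25.9 + (0.9/1)·35.9 = 152 cfs.

Q ≈ 152 cfs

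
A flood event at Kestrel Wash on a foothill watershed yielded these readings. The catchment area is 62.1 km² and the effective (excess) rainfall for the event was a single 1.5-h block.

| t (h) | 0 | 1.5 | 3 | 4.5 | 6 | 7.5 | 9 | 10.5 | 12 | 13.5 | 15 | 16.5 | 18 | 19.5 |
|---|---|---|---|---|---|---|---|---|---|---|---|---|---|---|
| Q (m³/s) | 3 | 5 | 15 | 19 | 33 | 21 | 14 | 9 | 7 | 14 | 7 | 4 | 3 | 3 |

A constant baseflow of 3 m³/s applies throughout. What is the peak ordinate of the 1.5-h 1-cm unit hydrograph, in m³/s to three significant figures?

Direct runoff: 0.0, 2.0, 12.0, 16.0, 30.0, 18.0, 11.0, 6.0, 4.0, 11.0, 4.0, 1.0, 0.0, 0.0 m³/s; ΣQ_DR = 115.0 m³/s, peak = 30.0 m³/s.
Runoff depth d = ΣQ_DR·Δt / A = 115.0 × 5400 / (62.1 km²) = 10.00 mm.
The 1-cm UH is the DRH scaled by (10 mm)/d, so U_p = 30.0 × 10/10.00 = 30.0 m³/s.

U_p ≈ 30.0 m³/s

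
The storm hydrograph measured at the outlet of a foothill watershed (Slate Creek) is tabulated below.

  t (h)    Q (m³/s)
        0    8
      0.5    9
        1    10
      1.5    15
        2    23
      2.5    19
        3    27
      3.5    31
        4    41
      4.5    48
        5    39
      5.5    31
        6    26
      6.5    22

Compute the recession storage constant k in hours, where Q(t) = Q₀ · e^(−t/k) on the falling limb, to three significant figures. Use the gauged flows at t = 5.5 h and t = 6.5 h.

k ≈ 2.92 h

On the falling limb, Q drops from 31 to 22 m³/s between t = 5.5 h and t = 6.5 h (Δt = 1 h).
k = −Δt / ln(Q₂/Q₁) = −1 / ln(22/31) = 2.92 h.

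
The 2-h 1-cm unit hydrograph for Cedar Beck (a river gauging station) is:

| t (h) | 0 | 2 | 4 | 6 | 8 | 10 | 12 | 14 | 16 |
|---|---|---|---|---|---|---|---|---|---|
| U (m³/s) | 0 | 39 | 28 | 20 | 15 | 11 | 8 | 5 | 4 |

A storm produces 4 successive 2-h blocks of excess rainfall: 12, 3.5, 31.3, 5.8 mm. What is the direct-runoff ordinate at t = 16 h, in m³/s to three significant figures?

Q ≈ 38.0 m³/s

By discrete convolution, Q_j = Σ (P_i / 10 mm) · U_{j−i}.
At t = 16 h (j=8): Q = (12/10)·4 + (3.5/10)·5 + (31.3/10)·8 + (5.8/10)·11 = 38.0 m³/s.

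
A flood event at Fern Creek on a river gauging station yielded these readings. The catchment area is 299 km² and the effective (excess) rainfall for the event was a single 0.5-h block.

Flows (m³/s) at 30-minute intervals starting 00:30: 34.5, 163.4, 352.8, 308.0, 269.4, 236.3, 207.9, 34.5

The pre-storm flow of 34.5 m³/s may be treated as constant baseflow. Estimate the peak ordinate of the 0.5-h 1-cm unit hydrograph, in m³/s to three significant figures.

U_p ≈ 397 m³/s

Direct runoff: 0.0, 128.9, 318.3, 273.5, 234.9, 201.8, 173.4, 0.0 m³/s; ΣQ_DR = 1331 m³/s, peak = 318.3 m³/s.
Runoff depth d = ΣQ_DR·Δt / A = 1331 × 1800 / (299 km²) = 8.012 mm.
The 1-cm UH is the DRH scaled by (10 mm)/d, so U_p = 318.3 × 10/8.012 = 397 m³/s.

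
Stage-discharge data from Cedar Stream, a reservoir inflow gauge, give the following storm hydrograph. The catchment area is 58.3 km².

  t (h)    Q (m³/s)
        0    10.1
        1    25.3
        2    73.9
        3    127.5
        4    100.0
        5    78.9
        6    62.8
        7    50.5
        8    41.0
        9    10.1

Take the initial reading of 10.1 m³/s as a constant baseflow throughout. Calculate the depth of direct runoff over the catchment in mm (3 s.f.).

d ≈ 29.6 mm

Direct runoff: 0.0, 15.2, 63.8, 117.4, 89.9, 68.8, 52.7, 40.4, 30.9, 0.0 m³/s; ΣQ_DR = 479.1 m³/s.
V = ΣQ_DR · Δt = 479.1 × 3600 s = 1.725 × 10^6 m³.
Over A = 58.3 km², depth = V / A = 29.6 mm.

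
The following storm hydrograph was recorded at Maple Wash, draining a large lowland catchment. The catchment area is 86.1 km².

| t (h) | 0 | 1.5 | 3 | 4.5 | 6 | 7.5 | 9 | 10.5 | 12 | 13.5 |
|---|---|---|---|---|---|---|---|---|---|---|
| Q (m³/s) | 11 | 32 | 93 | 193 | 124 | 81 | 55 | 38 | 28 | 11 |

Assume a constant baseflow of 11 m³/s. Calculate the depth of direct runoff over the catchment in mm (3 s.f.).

Direct runoff: 0.0, 21.0, 82.0, 182.0, 113.0, 70.0, 44.0, 27.0, 17.0, 0.0 m³/s; ΣQ_DR = 556.0 m³/s.
V = ΣQ_DR · Δt = 556.0 × 5400 s = 3.002 × 10^6 m³.
Over A = 86.1 km², depth = V / A = 34.9 mm.

d ≈ 34.9 mm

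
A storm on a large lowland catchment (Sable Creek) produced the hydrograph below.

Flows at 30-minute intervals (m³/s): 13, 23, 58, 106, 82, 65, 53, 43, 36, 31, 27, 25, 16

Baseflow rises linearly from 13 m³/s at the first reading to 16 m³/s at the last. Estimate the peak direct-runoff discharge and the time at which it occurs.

Q_p = 92.25 m³/s at t = 1.5 h

Subtracting baseflow gives direct-runoff ordinates: 0.00, 9.75, 44.50, 92.25, 68.00, 50.75, 38.50, 28.25, 21.00, 15.75, 11.50, 9.25, 0.00 m³/s.
The maximum is 92.25 m³/s, occurring at the reading for t = 1.5 h.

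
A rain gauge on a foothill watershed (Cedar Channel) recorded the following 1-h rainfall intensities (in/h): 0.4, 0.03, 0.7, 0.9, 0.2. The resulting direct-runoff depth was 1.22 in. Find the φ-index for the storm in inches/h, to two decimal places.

φ ≈ 0.26 in/h

Only the 3 blocks with intensity above φ contribute runoff: 0.4, 0.7, 0.9 in/h.
Σ(I−φ)·Δt = d  ⇒  (0.4+0.7+0.9 − 3φ)·1 = 1.22
φ = (2.000 − 1.22/1) / 3 = 0.26 in/h.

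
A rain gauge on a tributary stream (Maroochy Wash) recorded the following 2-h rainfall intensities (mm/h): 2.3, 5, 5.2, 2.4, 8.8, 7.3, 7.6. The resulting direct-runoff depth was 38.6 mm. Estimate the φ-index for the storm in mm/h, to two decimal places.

φ ≈ 2.92 mm/h

Only the 5 blocks with intensity above φ contribute runoff: 5, 5.2, 8.8, 7.3, 7.6 mm/h.
Σ(I−φ)·Δt = d  ⇒  (5+5.2+8.8+7.3+7.6 − 5φ)·2 = 38.6
φ = (33.90 − 38.6/2) / 5 = 2.92 mm/h.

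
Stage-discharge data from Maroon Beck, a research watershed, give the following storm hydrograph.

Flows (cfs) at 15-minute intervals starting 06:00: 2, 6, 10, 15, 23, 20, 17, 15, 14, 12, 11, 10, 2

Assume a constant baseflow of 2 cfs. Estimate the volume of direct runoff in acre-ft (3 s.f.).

V ≈ 2.71 acre-ft

Direct-runoff ordinates (Q − Q_b): 0.0, 4.0, 8.0, 13.0, 21.0, 18.0, 15.0, 13.0, 12.0, 10.0, 9.0, 8.0, 0.0 cfs.
ΣQ_DR = 131.0 cfs.
With Δt = 0.25 h = 900 s, V = ΣQ_DR · Δt = 131.0 × 900 = 1.18 × 10^5 ft³ = 2.71 acre-ft.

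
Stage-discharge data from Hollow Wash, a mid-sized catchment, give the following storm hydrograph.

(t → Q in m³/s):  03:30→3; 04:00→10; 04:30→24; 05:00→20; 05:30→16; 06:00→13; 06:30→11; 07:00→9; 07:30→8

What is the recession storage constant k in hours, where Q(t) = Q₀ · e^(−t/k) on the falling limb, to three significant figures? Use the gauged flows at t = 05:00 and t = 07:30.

On the falling limb, Q drops from 20 to 8 m³/s between t = 05:00 and t = 07:30 (Δt = 2.5 h).
k = −Δt / ln(Q₂/Q₁) = −2.5 / ln(8/20) = 2.73 h.

k ≈ 2.73 h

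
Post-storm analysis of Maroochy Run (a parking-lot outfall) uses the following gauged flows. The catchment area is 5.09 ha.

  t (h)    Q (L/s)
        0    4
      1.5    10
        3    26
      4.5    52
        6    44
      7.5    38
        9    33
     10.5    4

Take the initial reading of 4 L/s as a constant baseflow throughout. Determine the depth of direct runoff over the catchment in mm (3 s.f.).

d ≈ 19.0 mm

Direct runoff: 0.0, 6.0, 22.0, 48.0, 40.0, 34.0, 29.0, 0.0 L/s; ΣQ_DR = 179.0 L/s.
V = ΣQ_DR · Δt = 179.0 × 5400 s = 9.666 × 10^5 L.
Over A = 5.09 ha, depth = V / A = 19.0 mm.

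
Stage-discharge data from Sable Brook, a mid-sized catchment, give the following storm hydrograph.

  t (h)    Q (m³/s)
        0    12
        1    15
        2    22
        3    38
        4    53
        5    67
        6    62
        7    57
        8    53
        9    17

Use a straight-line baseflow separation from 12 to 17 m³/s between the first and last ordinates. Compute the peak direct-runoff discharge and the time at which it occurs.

Subtracting baseflow gives direct-runoff ordinates: 0.00, 2.44, 8.89, 24.33, 38.78, 52.22, 46.67, 41.11, 36.56, 0.00 m³/s.
The maximum is 52.22 m³/s, occurring at the reading for t = 5 h.

Q_p = 52.22 m³/s at t = 5 h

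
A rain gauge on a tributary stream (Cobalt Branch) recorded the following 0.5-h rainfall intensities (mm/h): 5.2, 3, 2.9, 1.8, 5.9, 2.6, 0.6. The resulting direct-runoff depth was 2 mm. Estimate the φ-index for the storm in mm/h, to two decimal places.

φ ≈ 3.55 mm/h

Only the 2 blocks with intensity above φ contribute runoff: 5.2, 5.9 mm/h.
Σ(I−φ)·Δt = d  ⇒  (5.2+5.9 − 2φ)·0.5 = 2
φ = (11.10 − 2/0.5) / 2 = 3.55 mm/h.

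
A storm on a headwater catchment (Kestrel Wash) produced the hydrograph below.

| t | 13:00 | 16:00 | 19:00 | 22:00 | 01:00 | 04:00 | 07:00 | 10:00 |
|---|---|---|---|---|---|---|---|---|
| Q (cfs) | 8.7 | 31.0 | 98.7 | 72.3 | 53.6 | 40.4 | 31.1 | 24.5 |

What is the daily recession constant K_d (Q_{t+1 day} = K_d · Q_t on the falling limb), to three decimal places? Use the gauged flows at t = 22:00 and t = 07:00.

K_d ≈ 0.105

Between t = 22:00 and t = 07:00 the flow falls from 72.3 to 31.1 cfs over 3×3 h = 9 h.
Per-interval ratio K = (31.1/72.3)^(1/3) = 0.7549; K_d = K^(24/3) = 0.105.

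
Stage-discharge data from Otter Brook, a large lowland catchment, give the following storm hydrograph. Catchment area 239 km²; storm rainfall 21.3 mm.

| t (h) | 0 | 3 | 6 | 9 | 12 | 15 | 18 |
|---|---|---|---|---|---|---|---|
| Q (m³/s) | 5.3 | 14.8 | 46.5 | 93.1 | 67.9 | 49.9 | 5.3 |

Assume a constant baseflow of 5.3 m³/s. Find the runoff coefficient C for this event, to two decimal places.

ΣQ_DR = 245.7 m³/s; V = ΣQ_DR·Δt = 2.654 × 10^6 m³.
Runoff depth d = V / A = 11.10 mm.
C = d / P = 11.10 / 21.3 = 0.52.

C ≈ 0.52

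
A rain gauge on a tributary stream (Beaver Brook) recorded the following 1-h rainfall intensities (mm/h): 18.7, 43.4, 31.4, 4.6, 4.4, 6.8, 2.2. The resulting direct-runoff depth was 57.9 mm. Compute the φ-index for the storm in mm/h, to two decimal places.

Only the 3 blocks with intensity above φ contribute runoff: 18.7, 43.4, 31.4 mm/h.
Σ(I−φ)·Δt = d  ⇒  (18.7+43.4+31.4 − 3φ)·1 = 57.9
φ = (93.50 − 57.9/1) / 3 = 11.87 mm/h.

φ ≈ 11.87 mm/h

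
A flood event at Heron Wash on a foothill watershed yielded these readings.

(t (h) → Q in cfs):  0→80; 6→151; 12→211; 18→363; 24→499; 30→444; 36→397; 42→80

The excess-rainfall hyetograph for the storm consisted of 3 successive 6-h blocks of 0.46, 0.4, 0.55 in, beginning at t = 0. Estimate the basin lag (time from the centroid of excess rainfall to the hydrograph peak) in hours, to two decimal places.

t_L ≈ 14.62 h

Centroid of excess rainfall: t_c = Σ P_i·t̄_i / ΣP_i = 9.3830 h (block centres at 3, 9, 15 h).
Hydrograph peak occurs at t = 24 h, so basin lag t_L = 24 − 9.3830 = 14.62 h.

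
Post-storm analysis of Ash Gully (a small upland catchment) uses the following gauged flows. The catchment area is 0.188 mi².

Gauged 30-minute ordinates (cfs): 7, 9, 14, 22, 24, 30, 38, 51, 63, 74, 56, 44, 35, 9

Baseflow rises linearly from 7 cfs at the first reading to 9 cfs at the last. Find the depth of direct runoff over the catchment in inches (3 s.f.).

Direct runoff: 0.00, 1.85, 6.69, 14.54, 16.38, 22.23, 30.08, 42.92, 54.77, 65.62, 47.46, 35.31, 26.15, 0.00 cfs; ΣQ_DR = 364.0 cfs.
V = ΣQ_DR · Δt = 364.0 × 1800 s = 6.552 × 10^5 ft³.
Over A = 0.188 mi², depth = V / A = 1.50 in.

d ≈ 1.50 in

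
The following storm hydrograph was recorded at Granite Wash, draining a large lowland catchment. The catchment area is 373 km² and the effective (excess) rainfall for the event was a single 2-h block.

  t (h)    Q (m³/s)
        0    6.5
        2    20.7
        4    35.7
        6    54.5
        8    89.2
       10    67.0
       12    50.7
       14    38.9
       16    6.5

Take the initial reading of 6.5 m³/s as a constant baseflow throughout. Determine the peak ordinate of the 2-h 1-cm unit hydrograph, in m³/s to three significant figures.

U_p ≈ 138 m³/s

Direct runoff: 0.0, 14.2, 29.2, 48.0, 82.7, 60.5, 44.2, 32.4, 0.0 m³/s; ΣQ_DR = 311.2 m³/s, peak = 82.7 m³/s.
Runoff depth d = ΣQ_DR·Δt / A = 311.2 × 7200 / (373 km²) = 6.007 mm.
The 1-cm UH is the DRH scaled by (10 mm)/d, so U_p = 82.7 × 10/6.007 = 138 m³/s.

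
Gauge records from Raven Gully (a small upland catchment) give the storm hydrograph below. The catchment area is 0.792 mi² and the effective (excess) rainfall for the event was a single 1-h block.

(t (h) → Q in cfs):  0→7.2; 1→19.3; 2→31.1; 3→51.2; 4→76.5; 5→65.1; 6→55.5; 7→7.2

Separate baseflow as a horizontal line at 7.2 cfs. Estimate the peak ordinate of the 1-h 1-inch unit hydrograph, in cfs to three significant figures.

Direct runoff: 0.0, 12.1, 23.9, 44.0, 69.3, 57.9, 48.3, 0.0 cfs; ΣQ_DR = 255.5 cfs, peak = 69.3 cfs.
Runoff depth d = ΣQ_DR·Δt / A = 255.5 × 3600 / (0.792 mi²) = 0.4999 in.
The 1-inch UH is the DRH scaled by (1 in)/d, so U_p = 69.3 × 1/0.4999 = 139 cfs.

U_p ≈ 139 cfs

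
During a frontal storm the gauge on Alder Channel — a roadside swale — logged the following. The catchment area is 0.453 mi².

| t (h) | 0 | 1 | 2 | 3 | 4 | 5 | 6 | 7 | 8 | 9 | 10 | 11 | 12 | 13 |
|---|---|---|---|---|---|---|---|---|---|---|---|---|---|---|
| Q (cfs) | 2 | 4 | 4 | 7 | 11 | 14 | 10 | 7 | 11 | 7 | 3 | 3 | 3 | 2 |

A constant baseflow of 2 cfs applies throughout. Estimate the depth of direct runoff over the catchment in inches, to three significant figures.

Direct runoff: 0.0, 2.0, 2.0, 5.0, 9.0, 12.0, 8.0, 5.0, 9.0, 5.0, 1.0, 1.0, 1.0, 0.0 cfs; ΣQ_DR = 60.00 cfs.
V = ΣQ_DR · Δt = 60.00 × 3600 s = 2.160 × 10^5 ft³.
Over A = 0.453 mi², depth = V / A = 0.205 in.

d ≈ 0.205 in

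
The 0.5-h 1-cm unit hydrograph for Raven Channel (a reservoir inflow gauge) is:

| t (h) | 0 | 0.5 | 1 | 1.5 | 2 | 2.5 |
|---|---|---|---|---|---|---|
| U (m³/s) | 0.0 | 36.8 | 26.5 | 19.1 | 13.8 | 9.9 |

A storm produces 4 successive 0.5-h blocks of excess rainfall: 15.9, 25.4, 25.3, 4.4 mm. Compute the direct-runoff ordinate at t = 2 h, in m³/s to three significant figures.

Q ≈ 154 m³/s

By discrete convolution, Q_j = Σ (P_i / 10 mm) · U_{j−i}.
At t = 2 h (j=4): Q = (15.9/10)·13.8 + (25.4/10)·19.1 + (25.3/10)·26.5 + (4.4/10)·36.8 = 154 m³/s.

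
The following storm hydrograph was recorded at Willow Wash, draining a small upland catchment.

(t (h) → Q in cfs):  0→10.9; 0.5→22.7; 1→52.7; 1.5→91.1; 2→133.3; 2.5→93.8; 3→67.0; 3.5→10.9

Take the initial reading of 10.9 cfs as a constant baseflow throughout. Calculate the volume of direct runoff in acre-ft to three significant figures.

V ≈ 16.3 acre-ft

Direct-runoff ordinates (Q − Q_b): 0.0, 11.8, 41.8, 80.2, 122.4, 82.9, 56.1, 0.0 cfs.
ΣQ_DR = 395.2 cfs.
With Δt = 0.5 h = 1800 s, V = ΣQ_DR · Δt = 395.2 × 1800 = 7.11 × 10^5 ft³ = 16.3 acre-ft.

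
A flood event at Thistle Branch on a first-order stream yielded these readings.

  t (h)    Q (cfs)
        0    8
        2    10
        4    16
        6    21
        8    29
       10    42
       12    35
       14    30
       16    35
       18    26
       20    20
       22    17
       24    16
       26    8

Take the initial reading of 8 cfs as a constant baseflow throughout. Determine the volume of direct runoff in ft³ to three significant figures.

Direct-runoff ordinates (Q − Q_b): 0.0, 2.0, 8.0, 13.0, 21.0, 34.0, 27.0, 22.0, 27.0, 18.0, 12.0, 9.0, 8.0, 0.0 cfs.
ΣQ_DR = 201.0 cfs.
With Δt = 2 h = 7200 s, V = ΣQ_DR · Δt = 201.0 × 7200 = 1.45 × 10^6 ft³.

V ≈ 1.45 × 10^6 ft³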